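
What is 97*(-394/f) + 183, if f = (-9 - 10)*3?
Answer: 48649/57 ≈ 853.49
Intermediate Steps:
f = -57 (f = -19*3 = -57)
97*(-394/f) + 183 = 97*(-394/(-57)) + 183 = 97*(-394*(-1/57)) + 183 = 97*(394/57) + 183 = 38218/57 + 183 = 48649/57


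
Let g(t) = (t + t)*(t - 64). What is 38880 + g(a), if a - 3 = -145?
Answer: 97384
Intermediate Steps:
a = -142 (a = 3 - 145 = -142)
g(t) = 2*t*(-64 + t) (g(t) = (2*t)*(-64 + t) = 2*t*(-64 + t))
38880 + g(a) = 38880 + 2*(-142)*(-64 - 142) = 38880 + 2*(-142)*(-206) = 38880 + 58504 = 97384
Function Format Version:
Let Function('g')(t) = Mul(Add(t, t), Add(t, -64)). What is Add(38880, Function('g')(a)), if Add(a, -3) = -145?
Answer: 97384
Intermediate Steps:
a = -142 (a = Add(3, -145) = -142)
Function('g')(t) = Mul(2, t, Add(-64, t)) (Function('g')(t) = Mul(Mul(2, t), Add(-64, t)) = Mul(2, t, Add(-64, t)))
Add(38880, Function('g')(a)) = Add(38880, Mul(2, -142, Add(-64, -142))) = Add(38880, Mul(2, -142, -206)) = Add(38880, 58504) = 97384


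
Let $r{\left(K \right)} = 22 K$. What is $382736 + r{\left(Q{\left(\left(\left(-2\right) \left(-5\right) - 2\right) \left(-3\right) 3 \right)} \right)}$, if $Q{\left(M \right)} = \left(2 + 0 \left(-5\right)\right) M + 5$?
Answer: $379678$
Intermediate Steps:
$Q{\left(M \right)} = 5 + 2 M$ ($Q{\left(M \right)} = \left(2 + 0\right) M + 5 = 2 M + 5 = 5 + 2 M$)
$382736 + r{\left(Q{\left(\left(\left(-2\right) \left(-5\right) - 2\right) \left(-3\right) 3 \right)} \right)} = 382736 + 22 \left(5 + 2 \left(\left(-2\right) \left(-5\right) - 2\right) \left(-3\right) 3\right) = 382736 + 22 \left(5 + 2 \left(10 - 2\right) \left(-3\right) 3\right) = 382736 + 22 \left(5 + 2 \cdot 8 \left(-3\right) 3\right) = 382736 + 22 \left(5 + 2 \left(\left(-24\right) 3\right)\right) = 382736 + 22 \left(5 + 2 \left(-72\right)\right) = 382736 + 22 \left(5 - 144\right) = 382736 + 22 \left(-139\right) = 382736 - 3058 = 379678$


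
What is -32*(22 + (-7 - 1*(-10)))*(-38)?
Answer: 30400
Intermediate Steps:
-32*(22 + (-7 - 1*(-10)))*(-38) = -32*(22 + (-7 + 10))*(-38) = -32*(22 + 3)*(-38) = -32*25*(-38) = -800*(-38) = 30400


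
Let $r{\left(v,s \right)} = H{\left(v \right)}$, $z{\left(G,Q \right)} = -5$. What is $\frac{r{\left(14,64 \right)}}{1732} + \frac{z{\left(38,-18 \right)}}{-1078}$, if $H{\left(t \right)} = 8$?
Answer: $\frac{4321}{466774} \approx 0.0092572$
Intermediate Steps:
$r{\left(v,s \right)} = 8$
$\frac{r{\left(14,64 \right)}}{1732} + \frac{z{\left(38,-18 \right)}}{-1078} = \frac{8}{1732} - \frac{5}{-1078} = 8 \cdot \frac{1}{1732} - - \frac{5}{1078} = \frac{2}{433} + \frac{5}{1078} = \frac{4321}{466774}$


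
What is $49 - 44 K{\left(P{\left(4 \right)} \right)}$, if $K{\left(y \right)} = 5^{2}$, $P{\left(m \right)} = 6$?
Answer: $-1051$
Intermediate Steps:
$K{\left(y \right)} = 25$
$49 - 44 K{\left(P{\left(4 \right)} \right)} = 49 - 1100 = -1051$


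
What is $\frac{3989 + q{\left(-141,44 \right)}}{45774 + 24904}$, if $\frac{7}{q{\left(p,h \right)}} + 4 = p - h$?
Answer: $\frac{53851}{954153} \approx 0.056439$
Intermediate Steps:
$q{\left(p,h \right)} = \frac{7}{-4 + p - h}$ ($q{\left(p,h \right)} = \frac{7}{-4 - \left(h - p\right)} = \frac{7}{-4 + p - h}$)
$\frac{3989 + q{\left(-141,44 \right)}}{45774 + 24904} = \frac{3989 + \frac{7}{-4 - 141 - 44}}{45774 + 24904} = \frac{3989 + \frac{7}{-4 - 141 - 44}}{70678} = \left(3989 + \frac{7}{-189}\right) \frac{1}{70678} = \left(3989 + 7 \left(- \frac{1}{189}\right)\right) \frac{1}{70678} = \left(3989 - \frac{1}{27}\right) \frac{1}{70678} = \frac{107702}{27} \cdot \frac{1}{70678} = \frac{53851}{954153}$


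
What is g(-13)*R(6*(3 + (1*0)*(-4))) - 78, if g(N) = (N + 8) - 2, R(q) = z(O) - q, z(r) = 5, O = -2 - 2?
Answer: 13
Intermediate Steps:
O = -4
R(q) = 5 - q
g(N) = 6 + N (g(N) = (8 + N) - 2 = 6 + N)
g(-13)*R(6*(3 + (1*0)*(-4))) - 78 = (6 - 13)*(5 - 6*(3 + (1*0)*(-4))) - 78 = -7*(5 - 6*(3 + 0*(-4))) - 78 = -7*(5 - 6*(3 + 0)) - 78 = -7*(5 - 6*3) - 78 = -7*(5 - 1*18) - 78 = -7*(5 - 18) - 78 = -7*(-13) - 78 = 91 - 78 = 13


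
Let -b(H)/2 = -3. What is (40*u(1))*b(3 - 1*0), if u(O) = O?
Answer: 240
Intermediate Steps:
b(H) = 6 (b(H) = -2*(-3) = 6)
(40*u(1))*b(3 - 1*0) = (40*1)*6 = 40*6 = 240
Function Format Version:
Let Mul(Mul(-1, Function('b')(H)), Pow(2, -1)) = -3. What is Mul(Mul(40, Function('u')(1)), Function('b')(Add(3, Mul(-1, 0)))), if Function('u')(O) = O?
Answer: 240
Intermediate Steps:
Function('b')(H) = 6 (Function('b')(H) = Mul(-2, -3) = 6)
Mul(Mul(40, Function('u')(1)), Function('b')(Add(3, Mul(-1, 0)))) = Mul(Mul(40, 1), 6) = Mul(40, 6) = 240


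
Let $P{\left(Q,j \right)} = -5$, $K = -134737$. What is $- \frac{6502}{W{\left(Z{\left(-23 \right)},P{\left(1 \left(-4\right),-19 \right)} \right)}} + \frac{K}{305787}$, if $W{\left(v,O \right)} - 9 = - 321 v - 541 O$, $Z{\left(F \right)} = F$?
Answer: $- \frac{3348666563}{3087531339} \approx -1.0846$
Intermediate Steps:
$W{\left(v,O \right)} = 9 - 541 O - 321 v$ ($W{\left(v,O \right)} = 9 - \left(321 v + 541 O\right) = 9 - 541 O - 321 v$)
$- \frac{6502}{W{\left(Z{\left(-23 \right)},P{\left(1 \left(-4\right),-19 \right)} \right)}} + \frac{K}{305787} = - \frac{6502}{9 - -2705 - -7383} - \frac{134737}{305787} = - \frac{6502}{9 + 2705 + 7383} - \frac{134737}{305787} = - \frac{6502}{10097} - \frac{134737}{305787} = - \frac{3348666563}{3087531339}$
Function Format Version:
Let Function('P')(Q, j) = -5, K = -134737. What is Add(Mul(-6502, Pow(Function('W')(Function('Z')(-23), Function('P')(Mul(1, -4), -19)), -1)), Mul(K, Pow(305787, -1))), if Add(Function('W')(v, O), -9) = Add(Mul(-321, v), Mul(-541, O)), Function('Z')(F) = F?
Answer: Rational(-3348666563, 3087531339) ≈ -1.0846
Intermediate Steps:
Function('W')(v, O) = Add(9, Mul(-541, O), Mul(-321, v)) (Function('W')(v, O) = Add(9, Add(Mul(-321, v), Mul(-541, O))) = Add(9, Add(Mul(-541, O), Mul(-321, v))) = Add(9, Mul(-541, O), Mul(-321, v)))
Add(Mul(-6502, Pow(Function('W')(Function('Z')(-23), Function('P')(Mul(1, -4), -19)), -1)), Mul(K, Pow(305787, -1))) = Add(Mul(-6502, Pow(Add(9, Mul(-541, -5), Mul(-321, -23)), -1)), Mul(-134737, Pow(305787, -1))) = Add(Mul(-6502, Pow(Add(9, 2705, 7383), -1)), Mul(-134737, Rational(1, 305787))) = Add(Mul(-6502, Pow(10097, -1)), Rational(-134737, 305787)) = Add(Mul(-6502, Rational(1, 10097)), Rational(-134737, 305787)) = Add(Rational(-6502, 10097), Rational(-134737, 305787)) = Rational(-3348666563, 3087531339)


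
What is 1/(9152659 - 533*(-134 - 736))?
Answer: 1/9616369 ≈ 1.0399e-7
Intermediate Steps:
1/(9152659 - 533*(-134 - 736)) = 1/(9152659 - 533*(-870)) = 1/(9152659 + 463710) = 1/9616369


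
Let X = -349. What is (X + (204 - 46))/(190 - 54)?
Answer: -191/136 ≈ -1.4044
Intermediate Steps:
(X + (204 - 46))/(190 - 54) = (-349 + (204 - 46))/(190 - 54) = (-349 + 158)/136 = -191*1/136 = -191/136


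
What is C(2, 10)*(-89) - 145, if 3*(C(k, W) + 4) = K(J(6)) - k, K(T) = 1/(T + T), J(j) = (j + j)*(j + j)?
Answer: 233479/864 ≈ 270.23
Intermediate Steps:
J(j) = 4*j² (J(j) = (2*j)*(2*j) = 4*j²)
K(T) = 1/(2*T)
C(k, W) = -3455/864 - k/3 (C(k, W) = -4 + (1/(2*((4*6²))) - k)/3 = -4 + (1/(2*((4*36))) - k)/3 = -4 + ((½)/144 - k)/3 = -4 + ((½)*(1/144) - k)/3 = -4 + (1/288 - k)/3 = -4 + (1/864 - k/3) = -3455/864 - k/3)
C(2, 10)*(-89) - 145 = (-3455/864 - ⅓*2)*(-89) - 145 = (-3455/864 - ⅔)*(-89) - 145 = -4031/864*(-89) - 145 = 358759/864 - 145 = 233479/864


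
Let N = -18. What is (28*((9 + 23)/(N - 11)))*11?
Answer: -9856/29 ≈ -339.86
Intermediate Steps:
(28*((9 + 23)/(N - 11)))*11 = (28*((9 + 23)/(-18 - 11)))*11 = (28*(32/(-29)))*11 = (28*(32*(-1/29)))*11 = (28*(-32/29))*11 = -896/29*11 = -9856/29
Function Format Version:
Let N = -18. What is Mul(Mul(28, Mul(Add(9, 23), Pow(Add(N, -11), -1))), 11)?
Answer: Rational(-9856, 29) ≈ -339.86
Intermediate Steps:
Mul(Mul(28, Mul(Add(9, 23), Pow(Add(N, -11), -1))), 11) = Mul(Mul(28, Mul(Add(9, 23), Pow(Add(-18, -11), -1))), 11) = Mul(Mul(28, Mul(32, Pow(-29, -1))), 11) = Mul(Mul(28, Mul(32, Rational(-1, 29))), 11) = Mul(Mul(28, Rational(-32, 29)), 11) = Mul(Rational(-896, 29), 11) = Rational(-9856, 29)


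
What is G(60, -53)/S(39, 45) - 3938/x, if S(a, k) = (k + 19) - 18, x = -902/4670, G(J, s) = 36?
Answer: 19227128/943 ≈ 20389.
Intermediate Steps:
x = -451/2335 (x = -902*1/4670 = -451/2335 ≈ -0.19315)
S(a, k) = 1 + k (S(a, k) = (19 + k) - 18 = 1 + k)
G(60, -53)/S(39, 45) - 3938/x = 36/(1 + 45) - 3938/(-451/2335) = 36/46 - 3938*(-2335/451) = 36*(1/46) + 835930/41 = 18/23 + 835930/41 = 19227128/943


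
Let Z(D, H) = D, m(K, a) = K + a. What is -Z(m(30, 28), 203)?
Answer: -58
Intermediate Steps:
-Z(m(30, 28), 203) = -(30 + 28) = -1*58 = -58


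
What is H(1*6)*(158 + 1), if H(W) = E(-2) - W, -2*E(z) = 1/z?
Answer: -3657/4 ≈ -914.25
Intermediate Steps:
E(z) = -1/(2*z)
H(W) = 1/4 - W (H(W) = -1/2/(-2) - W = -1/2*(-1/2) - W = 1/4 - W)
H(1*6)*(158 + 1) = (1/4 - 6)*(158 + 1) = (1/4 - 1*6)*159 = (1/4 - 6)*159 = -23/4*159 = -3657/4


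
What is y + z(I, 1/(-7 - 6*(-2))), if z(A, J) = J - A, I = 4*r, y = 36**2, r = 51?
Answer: 5461/5 ≈ 1092.2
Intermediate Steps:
y = 1296
I = 204 (I = 4*51 = 204)
y + z(I, 1/(-7 - 6*(-2))) = 1296 + (1/(-7 - 6*(-2)) - 1*204) = 1296 + (1/(-7 + 12) - 204) = 1296 + (1/5 - 204) = 1296 - 1019/5 = 5461/5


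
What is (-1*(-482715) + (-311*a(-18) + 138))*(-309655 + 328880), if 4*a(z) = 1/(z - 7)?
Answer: 37131634859/4 ≈ 9.2829e+9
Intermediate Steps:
a(z) = 1/(4*(-7 + z)) (a(z) = 1/(4*(z - 7)) = 1/(4*(-7 + z)))
(-1*(-482715) + (-311*a(-18) + 138))*(-309655 + 328880) = (-1*(-482715) + (-311/(4*(-7 - 18)) + 138))*(-309655 + 328880) = (482715 + (-311/(4*(-25)) + 138))*19225 = (482715 + (-311*(-1)/(4*25) + 138))*19225 = (482715 + (-311*(-1/100) + 138))*19225 = (482715 + (311/100 + 138))*19225 = (482715 + 14111/100)*19225 = (48285611/100)*19225 = 37131634859/4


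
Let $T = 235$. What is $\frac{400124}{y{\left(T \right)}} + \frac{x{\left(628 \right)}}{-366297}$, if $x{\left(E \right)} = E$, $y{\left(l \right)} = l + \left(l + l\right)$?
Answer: $\frac{16284864232}{28693265} \approx 567.55$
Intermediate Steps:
$y{\left(l \right)} = 3 l$ ($y{\left(l \right)} = l + 2 l = 3 l$)
$\frac{400124}{y{\left(T \right)}} + \frac{x{\left(628 \right)}}{-366297} = \frac{400124}{3 \cdot 235} + \frac{628}{-366297} = \frac{400124}{705} + 628 \left(- \frac{1}{366297}\right) = 400124 \cdot \frac{1}{705} - \frac{628}{366297} = \frac{400124}{705} - \frac{628}{366297} = \frac{16284864232}{28693265}$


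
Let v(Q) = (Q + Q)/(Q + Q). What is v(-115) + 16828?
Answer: 16829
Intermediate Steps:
v(Q) = 1 (v(Q) = (2*Q)/((2*Q)) = (2*Q)*(1/(2*Q)) = 1)
v(-115) + 16828 = 1 + 16828 = 16829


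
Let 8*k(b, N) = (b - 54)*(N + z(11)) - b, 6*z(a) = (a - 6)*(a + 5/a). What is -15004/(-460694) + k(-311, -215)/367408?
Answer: 433355201195/7447557090688 ≈ 0.058188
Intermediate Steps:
z(a) = (-6 + a)*(a + 5/a)/6 (z(a) = ((a - 6)*(a + 5/a))/6 = ((-6 + a)*(a + 5/a))/6 = (-6 + a)*(a + 5/a)/6)
k(b, N) = -b/8 + (-54 + b)*(105/11 + N)/8 (k(b, N) = ((b - 54)*(N + (⅚ - 1*11 - 5/11 + (⅙)*11²)) - b)/8 = ((-54 + b)*(N + (⅚ - 11 - 5*1/11 + (⅙)*121)) - b)/8 = ((-54 + b)*(N + (⅚ - 11 - 5/11 + 121/6)) - b)/8 = ((-54 + b)*(N + 105/11) - b)/8 = ((-54 + b)*(105/11 + N) - b)/8 = (-b + (-54 + b)*(105/11 + N))/8 = -b/8 + (-54 + b)*(105/11 + N)/8)
-15004/(-460694) + k(-311, -215)/367408 = -15004/(-460694) + (-2835/44 - 27/4*(-215) + (47/44)*(-311) + (⅛)*(-215)*(-311))/367408 = -15004*(-1/460694) + (-2835/44 + 5805/4 - 14617/44 + 66865/8)*(1/367408) = 7502/230347 + (828321/88)*(1/367408) = 7502/230347 + 828321/32331904 = 433355201195/7447557090688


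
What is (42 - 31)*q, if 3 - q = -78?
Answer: 891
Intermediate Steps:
q = 81 (q = 3 - 1*(-78) = 3 + 78 = 81)
(42 - 31)*q = (42 - 31)*81 = 11*81 = 891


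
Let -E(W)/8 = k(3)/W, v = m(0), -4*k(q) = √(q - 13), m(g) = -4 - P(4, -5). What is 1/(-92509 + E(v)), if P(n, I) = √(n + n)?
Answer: (-2 - √2)/(185018 + 92509*√2 + I*√10) ≈ -1.081e-5 + 1.0823e-10*I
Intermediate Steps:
P(n, I) = √2*√n (P(n, I) = √(2*n) = √2*√n)
m(g) = -4 - 2*√2 (m(g) = -4 - √2*√4 = -4 - √2*2 = -4 - 2*√2)
k(q) = -√(-13 + q)/4 (k(q) = -√(q - 13)/4 = -√(-13 + q)/4)
v = -4 - 2*√2 ≈ -6.8284
E(W) = 2*I*√10/W (E(W) = -8*(-√(-13 + 3)/4)/W = -8*(-I*√10/4)/W = -(-2)*I*√10/W = 2*I*√10/W)
1/(-92509 + E(v)) = 1/(-92509 + 2*I*√10/(-4 - 2*√2))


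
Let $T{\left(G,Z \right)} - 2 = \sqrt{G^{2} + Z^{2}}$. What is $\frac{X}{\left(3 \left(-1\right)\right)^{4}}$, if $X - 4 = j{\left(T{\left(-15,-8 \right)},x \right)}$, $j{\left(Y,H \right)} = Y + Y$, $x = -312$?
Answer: $\frac{14}{27} \approx 0.51852$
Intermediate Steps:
$T{\left(G,Z \right)} = 2 + \sqrt{G^{2} + Z^{2}}$
$j{\left(Y,H \right)} = 2 Y$
$X = 42$ ($X = 4 + 2 \left(2 + \sqrt{\left(-15\right)^{2} + \left(-8\right)^{2}}\right) = 4 + 2 \left(2 + \sqrt{225 + 64}\right) = 4 + 2 \left(2 + \sqrt{289}\right) = 4 + 2 \left(2 + 17\right) = 4 + 2 \cdot 19 = 4 + 38 = 42$)
$\frac{X}{\left(3 \left(-1\right)\right)^{4}} = \frac{42}{\left(3 \left(-1\right)\right)^{4}} = \frac{42}{\left(-3\right)^{4}} = \frac{42}{81} = 42 \cdot \frac{1}{81} = \frac{14}{27}$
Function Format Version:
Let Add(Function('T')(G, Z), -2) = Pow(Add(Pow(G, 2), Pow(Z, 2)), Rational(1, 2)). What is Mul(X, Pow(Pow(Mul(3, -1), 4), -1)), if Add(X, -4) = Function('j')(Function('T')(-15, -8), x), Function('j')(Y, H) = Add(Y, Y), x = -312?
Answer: Rational(14, 27) ≈ 0.51852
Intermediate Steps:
Function('T')(G, Z) = Add(2, Pow(Add(Pow(G, 2), Pow(Z, 2)), Rational(1, 2)))
Function('j')(Y, H) = Mul(2, Y)
X = 42 (X = Add(4, Mul(2, Add(2, Pow(Add(Pow(-15, 2), Pow(-8, 2)), Rational(1, 2))))) = Add(4, Mul(2, Add(2, Pow(Add(225, 64), Rational(1, 2))))) = Add(4, Mul(2, Add(2, Pow(289, Rational(1, 2))))) = Add(4, Mul(2, Add(2, 17))) = Add(4, Mul(2, 19)) = Add(4, 38) = 42)
Mul(X, Pow(Pow(Mul(3, -1), 4), -1)) = Mul(42, Pow(Pow(Mul(3, -1), 4), -1)) = Mul(42, Pow(Pow(-3, 4), -1)) = Mul(42, Pow(81, -1)) = Mul(42, Rational(1, 81)) = Rational(14, 27)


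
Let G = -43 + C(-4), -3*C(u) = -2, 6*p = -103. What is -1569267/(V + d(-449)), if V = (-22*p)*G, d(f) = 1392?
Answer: 14123403/131363 ≈ 107.51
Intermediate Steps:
p = -103/6 (p = (⅙)*(-103) = -103/6 ≈ -17.167)
C(u) = ⅔ (C(u) = -⅓*(-2) = ⅔)
G = -127/3 (G = -43 + ⅔ = -127/3 ≈ -42.333)
V = -143891/9 (V = -22*(-103/6)*(-127/3) = (1133/3)*(-127/3) = -143891/9 ≈ -15988.)
-1569267/(V + d(-449)) = -1569267/(-143891/9 + 1392) = -1569267/(-131363/9) = -1569267*(-9/131363) = 14123403/131363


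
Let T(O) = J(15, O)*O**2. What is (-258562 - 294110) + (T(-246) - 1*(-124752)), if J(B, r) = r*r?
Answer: 3661758336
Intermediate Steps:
J(B, r) = r**2
T(O) = O**4 (T(O) = O**2*O**2 = O**4)
(-258562 - 294110) + (T(-246) - 1*(-124752)) = (-258562 - 294110) + ((-246)**4 - 1*(-124752)) = -552672 + (3662186256 + 124752) = -552672 + 3662311008 = 3661758336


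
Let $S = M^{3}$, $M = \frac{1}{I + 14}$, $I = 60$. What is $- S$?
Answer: $- \frac{1}{405224} \approx -2.4678 \cdot 10^{-6}$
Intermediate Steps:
$M = \frac{1}{74}$ ($M = \frac{1}{60 + 14} = \frac{1}{74} \approx 0.013514$)
$S = \frac{1}{405224}$ ($S = \left(\frac{1}{74}\right)^{3} = \frac{1}{405224} \approx 2.4678 \cdot 10^{-6}$)
$- S = \left(-1\right) \frac{1}{405224} = - \frac{1}{405224}$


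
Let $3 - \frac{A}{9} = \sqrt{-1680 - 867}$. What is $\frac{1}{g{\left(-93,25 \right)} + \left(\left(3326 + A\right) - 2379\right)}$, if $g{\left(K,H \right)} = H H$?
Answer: $\frac{533}{921036} + \frac{3 i \sqrt{283}}{307012} \approx 0.0005787 + 0.00016438 i$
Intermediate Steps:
$g{\left(K,H \right)} = H^{2}$
$A = 27 - 27 i \sqrt{283}$ ($A = 27 - 9 \sqrt{-1680 - 867} = 27 - 9 \sqrt{-2547} = 27 - 9 \cdot 3 i \sqrt{283} = 27 - 27 i \sqrt{283} \approx 27.0 - 454.21 i$)
$\frac{1}{g{\left(-93,25 \right)} + \left(\left(3326 + A\right) - 2379\right)} = \frac{1}{25^{2} - \left(-974 + 27 i \sqrt{283}\right)} = \frac{1}{625 - \left(-974 + 27 i \sqrt{283}\right)} = \frac{1}{625 + \left(974 - 27 i \sqrt{283}\right)} = \frac{1}{1599 - 27 i \sqrt{283}}$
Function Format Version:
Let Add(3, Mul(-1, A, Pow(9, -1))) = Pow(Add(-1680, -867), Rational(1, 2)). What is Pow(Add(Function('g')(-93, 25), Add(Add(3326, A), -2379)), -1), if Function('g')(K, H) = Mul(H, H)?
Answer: Add(Rational(533, 921036), Mul(Rational(3, 307012), I, Pow(283, Rational(1, 2)))) ≈ Add(0.00057870, Mul(0.00016438, I))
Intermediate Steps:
Function('g')(K, H) = Pow(H, 2)
A = Add(27, Mul(-27, I, Pow(283, Rational(1, 2)))) (A = Add(27, Mul(-9, Pow(Add(-1680, -867), Rational(1, 2)))) = Add(27, Mul(-9, Pow(-2547, Rational(1, 2)))) = Add(27, Mul(-9, Mul(3, I, Pow(283, Rational(1, 2))))) = Add(27, Mul(-27, I, Pow(283, Rational(1, 2)))) ≈ Add(27.000, Mul(-454.21, I)))
Pow(Add(Function('g')(-93, 25), Add(Add(3326, A), -2379)), -1) = Pow(Add(Pow(25, 2), Add(Add(3326, Add(27, Mul(-27, I, Pow(283, Rational(1, 2))))), -2379)), -1) = Pow(Add(625, Add(Add(3353, Mul(-27, I, Pow(283, Rational(1, 2)))), -2379)), -1) = Pow(Add(625, Add(974, Mul(-27, I, Pow(283, Rational(1, 2))))), -1) = Pow(Add(1599, Mul(-27, I, Pow(283, Rational(1, 2)))), -1)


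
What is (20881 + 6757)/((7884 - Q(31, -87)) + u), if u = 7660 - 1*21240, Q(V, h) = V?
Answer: -27638/5727 ≈ -4.8259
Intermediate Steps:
u = -13580 (u = 7660 - 21240 = -13580)
(20881 + 6757)/((7884 - Q(31, -87)) + u) = (20881 + 6757)/((7884 - 1*31) - 13580) = 27638/((7884 - 31) - 13580) = 27638/(7853 - 13580) = 27638/(-5727) = 27638*(-1/5727) = -27638/5727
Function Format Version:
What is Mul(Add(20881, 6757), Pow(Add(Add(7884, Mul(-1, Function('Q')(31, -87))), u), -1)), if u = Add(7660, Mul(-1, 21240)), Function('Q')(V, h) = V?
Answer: Rational(-27638, 5727) ≈ -4.8259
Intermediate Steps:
u = -13580 (u = Add(7660, -21240) = -13580)
Mul(Add(20881, 6757), Pow(Add(Add(7884, Mul(-1, Function('Q')(31, -87))), u), -1)) = Mul(Add(20881, 6757), Pow(Add(Add(7884, Mul(-1, 31)), -13580), -1)) = Mul(27638, Pow(Add(Add(7884, -31), -13580), -1)) = Mul(27638, Pow(Add(7853, -13580), -1)) = Mul(27638, Pow(-5727, -1)) = Mul(27638, Rational(-1, 5727)) = Rational(-27638, 5727)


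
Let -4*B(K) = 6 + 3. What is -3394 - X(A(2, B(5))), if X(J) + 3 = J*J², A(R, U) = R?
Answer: -3399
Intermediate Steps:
B(K) = -9/4 (B(K) = -(6 + 3)/4 = -¼*9 = -9/4)
X(J) = -3 + J³ (X(J) = -3 + J*J² = -3 + J³)
-3394 - X(A(2, B(5))) = -3394 - (-3 + 2³) = -3394 - (-3 + 8) = -3394 - 1*5 = -3394 - 5 = -3399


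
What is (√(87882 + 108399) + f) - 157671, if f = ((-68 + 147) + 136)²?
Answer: -111446 + 3*√21809 ≈ -1.1100e+5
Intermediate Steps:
f = 46225 (f = (79 + 136)² = 215² = 46225)
(√(87882 + 108399) + f) - 157671 = (√(87882 + 108399) + 46225) - 157671 = (√196281 + 46225) - 157671 = (3*√21809 + 46225) - 157671 = (46225 + 3*√21809) - 157671 = -111446 + 3*√21809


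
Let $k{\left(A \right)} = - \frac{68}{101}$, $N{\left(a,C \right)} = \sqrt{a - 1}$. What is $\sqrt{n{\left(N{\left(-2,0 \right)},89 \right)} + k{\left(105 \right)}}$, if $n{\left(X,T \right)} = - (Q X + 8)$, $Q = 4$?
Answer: $\frac{2 \sqrt{-22119 - 10201 i \sqrt{3}}}{101} \approx 1.1017 - 3.1444 i$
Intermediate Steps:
$N{\left(a,C \right)} = \sqrt{-1 + a}$
$k{\left(A \right)} = - \frac{68}{101}$ ($k{\left(A \right)} = \left(-68\right) \frac{1}{101} = - \frac{68}{101}$)
$n{\left(X,T \right)} = -8 - 4 X$ ($n{\left(X,T \right)} = - (4 X + 8) = - (8 + 4 X) = -8 - 4 X$)
$\sqrt{n{\left(N{\left(-2,0 \right)},89 \right)} + k{\left(105 \right)}} = \sqrt{\left(-8 - 4 \sqrt{-1 - 2}\right) - \frac{68}{101}} = \sqrt{\left(-8 - 4 \sqrt{-3}\right) - \frac{68}{101}} = \sqrt{\left(-8 - 4 i \sqrt{3}\right) - \frac{68}{101}} = \sqrt{- \frac{876}{101} - 4 i \sqrt{3}}$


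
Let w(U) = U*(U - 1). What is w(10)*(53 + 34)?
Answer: 7830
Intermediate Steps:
w(U) = U*(-1 + U)
w(10)*(53 + 34) = (10*(-1 + 10))*(53 + 34) = (10*9)*87 = 90*87 = 7830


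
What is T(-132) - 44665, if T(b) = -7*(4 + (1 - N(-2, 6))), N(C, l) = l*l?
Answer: -44448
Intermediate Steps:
N(C, l) = l**2
T(b) = 217 (T(b) = -7*(4 + (1 - 1*6**2)) = -7*(4 + (1 - 1*36)) = -7*(4 + (1 - 36)) = -7*(4 - 35) = -7*(-31) = 217)
T(-132) - 44665 = 217 - 44665 = -44448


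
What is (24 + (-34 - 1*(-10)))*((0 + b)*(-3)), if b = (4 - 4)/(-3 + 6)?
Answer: 0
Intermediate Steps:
b = 0 (b = 0/3 = 0*(1/3) = 0)
(24 + (-34 - 1*(-10)))*((0 + b)*(-3)) = (24 + (-34 - 1*(-10)))*((0 + 0)*(-3)) = (24 + (-34 + 10))*(0*(-3)) = (24 - 24)*0 = 0*0 = 0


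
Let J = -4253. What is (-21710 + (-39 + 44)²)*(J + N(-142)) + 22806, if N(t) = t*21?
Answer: 156913781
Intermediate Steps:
N(t) = 21*t
(-21710 + (-39 + 44)²)*(J + N(-142)) + 22806 = (-21710 + (-39 + 44)²)*(-4253 + 21*(-142)) + 22806 = (-21710 + 5²)*(-4253 - 2982) + 22806 = (-21710 + 25)*(-7235) + 22806 = -21685*(-7235) + 22806 = 156890975 + 22806 = 156913781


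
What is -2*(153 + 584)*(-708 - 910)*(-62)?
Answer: -147865784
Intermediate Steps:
-2*(153 + 584)*(-708 - 910)*(-62) = -1474*(-1618)*(-62) = -2*(-1192466)*(-62) = 2384932*(-62) = -147865784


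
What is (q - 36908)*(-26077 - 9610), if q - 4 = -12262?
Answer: 1754587042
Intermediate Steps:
q = -12258 (q = 4 - 12262 = -12258)
(q - 36908)*(-26077 - 9610) = (-12258 - 36908)*(-26077 - 9610) = -49166*(-35687) = 1754587042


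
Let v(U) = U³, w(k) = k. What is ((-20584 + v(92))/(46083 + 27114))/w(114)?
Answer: 379052/4172229 ≈ 0.090851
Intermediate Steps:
((-20584 + v(92))/(46083 + 27114))/w(114) = ((-20584 + 92³)/(46083 + 27114))/114 = ((-20584 + 778688)/73197)*(1/114) = (758104*(1/73197))*(1/114) = (758104/73197)*(1/114) = 379052/4172229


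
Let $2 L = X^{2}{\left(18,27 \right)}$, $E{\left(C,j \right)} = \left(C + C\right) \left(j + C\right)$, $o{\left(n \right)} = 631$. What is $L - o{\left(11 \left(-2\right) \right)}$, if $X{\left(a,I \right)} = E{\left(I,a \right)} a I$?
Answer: $697356879569$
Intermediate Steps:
$E{\left(C,j \right)} = 2 C \left(C + j\right)$
$X{\left(a,I \right)} = 2 a I^{2} \left(I + a\right)$ ($X{\left(a,I \right)} = 2 I \left(I + a\right) a I = 2 I a \left(I + a\right) I = 2 a I^{2} \left(I + a\right)$)
$L = 697356880200$ ($L = \frac{\left(2 \cdot 18 \cdot 27^{2} \left(27 + 18\right)\right)^{2}}{2} = \frac{\left(2 \cdot 18 \cdot 729 \cdot 45\right)^{2}}{2} = \frac{1180980^{2}}{2} = \frac{1}{2} \cdot 1394713760400 = 697356880200$)
$L - o{\left(11 \left(-2\right) \right)} = 697356880200 - 631 = 697356879569$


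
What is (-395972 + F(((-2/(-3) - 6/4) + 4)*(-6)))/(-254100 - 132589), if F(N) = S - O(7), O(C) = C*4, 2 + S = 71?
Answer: 395931/386689 ≈ 1.0239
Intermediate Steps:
S = 69 (S = -2 + 71 = 69)
O(C) = 4*C
F(N) = 41 (F(N) = 69 - 4*7 = 69 - 1*28 = 69 - 28 = 41)
(-395972 + F(((-2/(-3) - 6/4) + 4)*(-6)))/(-254100 - 132589) = (-395972 + 41)/(-254100 - 132589) = -395931/(-386689) = -395931*(-1/386689) = 395931/386689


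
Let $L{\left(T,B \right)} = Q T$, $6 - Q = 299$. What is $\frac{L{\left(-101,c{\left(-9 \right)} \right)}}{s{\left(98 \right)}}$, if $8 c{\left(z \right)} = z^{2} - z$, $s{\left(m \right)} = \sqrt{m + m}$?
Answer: $\frac{29593}{14} \approx 2113.8$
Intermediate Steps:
$s{\left(m \right)} = \sqrt{2} \sqrt{m}$ ($s{\left(m \right)} = \sqrt{2 m} = \sqrt{2} \sqrt{m}$)
$Q = -293$ ($Q = 6 - 299 = -293$)
$c{\left(z \right)} = - \frac{z}{8} + \frac{z^{2}}{8}$ ($c{\left(z \right)} = \frac{z^{2} - z}{8} = - \frac{z}{8} + \frac{z^{2}}{8}$)
$L{\left(T,B \right)} = - 293 T$
$\frac{L{\left(-101,c{\left(-9 \right)} \right)}}{s{\left(98 \right)}} = \frac{\left(-293\right) \left(-101\right)}{\sqrt{2} \sqrt{98}} = \frac{29593}{\sqrt{2} \cdot 7 \sqrt{2}} = \frac{29593}{14}$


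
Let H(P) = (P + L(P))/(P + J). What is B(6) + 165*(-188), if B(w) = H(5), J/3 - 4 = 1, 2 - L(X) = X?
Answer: -310199/10 ≈ -31020.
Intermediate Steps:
L(X) = 2 - X
J = 15 (J = 12 + 3*1 = 12 + 3 = 15)
H(P) = 2/(15 + P) (H(P) = (P + (2 - P))/(P + 15) = 2/(15 + P))
B(w) = ⅒ (B(w) = 2/(15 + 5) = 2/20 = 2*(1/20) = ⅒)
B(6) + 165*(-188) = ⅒ + 165*(-188) = ⅒ - 31020 = -310199/10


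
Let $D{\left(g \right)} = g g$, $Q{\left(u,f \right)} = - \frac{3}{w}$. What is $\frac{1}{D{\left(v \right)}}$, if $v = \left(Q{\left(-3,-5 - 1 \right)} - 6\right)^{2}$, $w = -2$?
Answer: $\frac{16}{6561} \approx 0.0024387$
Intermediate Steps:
$Q{\left(u,f \right)} = \frac{3}{2}$ ($Q{\left(u,f \right)} = - \frac{3}{-2} = \left(-3\right) \left(- \frac{1}{2}\right) = \frac{3}{2}$)
$v = \frac{81}{4}$ ($v = \left(\frac{3}{2} - 6\right)^{2} = \left(- \frac{9}{2}\right)^{2} = \frac{81}{4} \approx 20.25$)
$D{\left(g \right)} = g^{2}$
$\frac{1}{D{\left(v \right)}} = \frac{1}{\left(\frac{81}{4}\right)^{2}} = \frac{1}{\frac{6561}{16}} = \frac{16}{6561}$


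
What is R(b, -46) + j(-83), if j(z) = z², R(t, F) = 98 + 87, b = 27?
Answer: 7074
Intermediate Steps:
R(t, F) = 185
R(b, -46) + j(-83) = 185 + (-83)² = 185 + 6889 = 7074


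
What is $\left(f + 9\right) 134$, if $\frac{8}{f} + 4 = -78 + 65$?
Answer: $\frac{19430}{17} \approx 1142.9$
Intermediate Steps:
$f = - \frac{8}{17}$ ($f = \frac{8}{-4 + \left(-78 + 65\right)} = \frac{8}{-4 - 13} = \frac{8}{-17} = 8 \left(- \frac{1}{17}\right) = - \frac{8}{17} \approx -0.47059$)
$\left(f + 9\right) 134 = \left(- \frac{8}{17} + 9\right) 134 = \frac{145}{17} \cdot 134 = \frac{19430}{17}$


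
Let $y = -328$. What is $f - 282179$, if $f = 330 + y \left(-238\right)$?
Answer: $-203785$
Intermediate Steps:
$f = 78394$ ($f = 330 - -78064 = 330 + 78064 = 78394$)
$f - 282179 = 78394 - 282179 = -203785$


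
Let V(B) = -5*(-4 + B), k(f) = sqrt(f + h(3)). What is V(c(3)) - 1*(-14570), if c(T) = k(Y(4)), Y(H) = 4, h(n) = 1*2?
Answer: 14590 - 5*sqrt(6) ≈ 14578.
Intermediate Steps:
h(n) = 2
k(f) = sqrt(2 + f) (k(f) = sqrt(f + 2) = sqrt(2 + f))
c(T) = sqrt(6) (c(T) = sqrt(2 + 4) = sqrt(6))
V(B) = 20 - 5*B
V(c(3)) - 1*(-14570) = (20 - 5*sqrt(6)) - 1*(-14570) = (20 - 5*sqrt(6)) + 14570 = 14590 - 5*sqrt(6)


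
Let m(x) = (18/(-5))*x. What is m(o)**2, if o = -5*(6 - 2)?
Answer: 5184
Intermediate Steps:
o = -20 (o = -5*4 = -20)
m(x) = -18*x/5 (m(x) = (18*(-1/5))*x = -18*x/5)
m(o)**2 = (-18/5*(-20))**2 = 72**2 = 5184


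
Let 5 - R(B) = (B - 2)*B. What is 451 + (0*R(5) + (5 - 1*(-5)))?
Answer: 461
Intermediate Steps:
R(B) = 5 - B*(-2 + B) (R(B) = 5 - (B - 2)*B = 5 - (-2 + B)*B = 5 - B*(-2 + B))
451 + (0*R(5) + (5 - 1*(-5))) = 451 + (0*(5 - 1*5² + 2*5) + (5 - 1*(-5))) = 451 + (0*(5 - 1*25 + 10) + (5 + 5)) = 451 + (0*(5 - 25 + 10) + 10) = 451 + (0*(-10) + 10) = 451 + (0 + 10) = 451 + 10 = 461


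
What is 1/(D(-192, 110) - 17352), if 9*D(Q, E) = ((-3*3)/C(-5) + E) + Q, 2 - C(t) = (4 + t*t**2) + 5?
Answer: -1062/18437509 ≈ -5.7600e-5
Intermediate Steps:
C(t) = -7 - t**3 (C(t) = 2 - ((4 + t*t**2) + 5) = 2 - ((4 + t**3) + 5) = 2 - (9 + t**3) = 2 + (-9 - t**3) = -7 - t**3)
D(Q, E) = -1/118 + E/9 + Q/9 (D(Q, E) = (((-3*3)/(-7 - 1*(-5)**3) + E) + Q)/9 = ((-9/(-7 - 1*(-125)) + E) + Q)/9 = ((-9/(-7 + 125) + E) + Q)/9 = ((-9/118 + E) + Q)/9 = (-9/118 + E + Q)/9 = -1/118 + E/9 + Q/9)
1/(D(-192, 110) - 17352) = 1/((-1/118 + (1/9)*110 + (1/9)*(-192)) - 17352) = 1/((-1/118 + 110/9 - 64/3) - 17352) = 1/(-9685/1062 - 17352) = 1/(-18437509/1062) = -1062/18437509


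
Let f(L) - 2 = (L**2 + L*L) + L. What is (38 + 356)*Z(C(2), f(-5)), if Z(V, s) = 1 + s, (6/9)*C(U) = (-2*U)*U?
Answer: 18912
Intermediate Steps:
f(L) = 2 + L + 2*L**2 (f(L) = 2 + ((L**2 + L*L) + L) = 2 + ((L**2 + L**2) + L) = 2 + (2*L**2 + L) = 2 + (L + 2*L**2) = 2 + L + 2*L**2)
C(U) = -3*U**2 (C(U) = 3*((-2*U)*U)/2 = 3*(-2*U**2)/2 = -3*U**2)
(38 + 356)*Z(C(2), f(-5)) = (38 + 356)*(1 + (2 - 5 + 2*(-5)**2)) = 394*(1 + (2 - 5 + 2*25)) = 394*(1 + (2 - 5 + 50)) = 394*(1 + 47) = 394*48 = 18912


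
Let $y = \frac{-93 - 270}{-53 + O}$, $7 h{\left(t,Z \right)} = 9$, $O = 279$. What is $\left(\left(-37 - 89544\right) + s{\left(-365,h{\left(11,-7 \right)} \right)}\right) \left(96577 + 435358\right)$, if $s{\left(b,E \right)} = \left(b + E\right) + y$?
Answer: $- \frac{75691732847865}{1582} \approx -4.7846 \cdot 10^{10}$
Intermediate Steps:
$h{\left(t,Z \right)} = \frac{9}{7}$ ($h{\left(t,Z \right)} = \frac{1}{7} \cdot 9 = \frac{9}{7}$)
$y = - \frac{363}{226}$ ($y = \frac{-93 - 270}{-53 + 279} = - \frac{363}{226} \approx -1.6062$)
$s{\left(b,E \right)} = - \frac{363}{226} + E + b$ ($s{\left(b,E \right)} = \left(b + E\right) - \frac{363}{226} = \left(E + b\right) - \frac{363}{226} = - \frac{363}{226} + E + b$)
$\left(\left(-37 - 89544\right) + s{\left(-365,h{\left(11,-7 \right)} \right)}\right) \left(96577 + 435358\right) = \left(\left(-37 - 89544\right) - \frac{577937}{1582}\right) \left(96577 + 435358\right) = \left(\left(-37 - 89544\right) - \frac{577937}{1582}\right) 531935 = \left(-89581 - \frac{577937}{1582}\right) 531935 = \left(- \frac{142295079}{1582}\right) 531935 = - \frac{75691732847865}{1582}$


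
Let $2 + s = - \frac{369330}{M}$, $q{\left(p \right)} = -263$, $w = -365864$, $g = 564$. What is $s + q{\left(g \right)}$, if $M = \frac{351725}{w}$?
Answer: $\frac{27006268799}{70345} \approx 3.8391 \cdot 10^{5}$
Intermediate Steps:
$M = - \frac{351725}{365864}$ ($M = \frac{351725}{-365864} = 351725 \left(- \frac{1}{365864}\right) = - \frac{351725}{365864} \approx -0.96135$)
$s = \frac{27024769534}{70345}$ ($s = -2 - \frac{369330}{- \frac{351725}{365864}} = -2 - - \frac{27024910224}{70345} = -2 + \frac{27024910224}{70345} = \frac{27024769534}{70345} \approx 3.8417 \cdot 10^{5}$)
$s + q{\left(g \right)} = \frac{27024769534}{70345} - 263 = \frac{27006268799}{70345}$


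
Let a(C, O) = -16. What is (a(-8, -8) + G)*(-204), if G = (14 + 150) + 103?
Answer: -51204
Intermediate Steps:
G = 267 (G = 164 + 103 = 267)
(a(-8, -8) + G)*(-204) = (-16 + 267)*(-204) = 251*(-204) = -51204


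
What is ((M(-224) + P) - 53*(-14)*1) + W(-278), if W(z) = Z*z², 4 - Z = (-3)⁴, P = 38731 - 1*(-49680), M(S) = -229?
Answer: -5861944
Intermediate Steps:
P = 88411 (P = 38731 + 49680 = 88411)
Z = -77 (Z = 4 - 1*(-3)⁴ = 4 - 1*81 = 4 - 81 = -77)
W(z) = -77*z²
((M(-224) + P) - 53*(-14)*1) + W(-278) = ((-229 + 88411) - 53*(-14)*1) - 77*(-278)² = (88182 + 742*1) - 77*77284 = (88182 + 742) - 5950868 = 88924 - 5950868 = -5861944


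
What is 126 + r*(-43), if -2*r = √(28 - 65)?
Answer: 126 + 43*I*√37/2 ≈ 126.0 + 130.78*I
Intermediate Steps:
r = -I*√37/2 (r = -√(28 - 65)/2 = -I*√37/2 ≈ -3.0414*I)
126 + r*(-43) = 126 - I*√37/2*(-43) = 126 + 43*I*√37/2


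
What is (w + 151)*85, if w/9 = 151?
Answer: 128350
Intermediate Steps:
w = 1359 (w = 9*151 = 1359)
(w + 151)*85 = (1359 + 151)*85 = 1510*85 = 128350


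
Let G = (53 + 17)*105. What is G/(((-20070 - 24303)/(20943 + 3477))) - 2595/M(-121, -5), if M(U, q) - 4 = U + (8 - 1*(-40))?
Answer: -194753255/48599 ≈ -4007.4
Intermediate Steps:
G = 7350 (G = 70*105 = 7350)
M(U, q) = 52 + U (M(U, q) = 4 + (U + (8 - 1*(-40))) = 4 + (U + (8 + 40)) = 4 + (U + 48) = 4 + (48 + U) = 52 + U)
G/(((-20070 - 24303)/(20943 + 3477))) - 2595/M(-121, -5) = 7350/(((-20070 - 24303)/(20943 + 3477))) - 2595/(52 - 121) = 7350/((-44373/24420)) - 2595/(-69) = 7350/((-44373*1/24420)) - 2595*(-1/69) = 7350/(-14791/8140) + 865/23 = 7350*(-8140/14791) + 865/23 = -8547000/2113 + 865/23 = -194753255/48599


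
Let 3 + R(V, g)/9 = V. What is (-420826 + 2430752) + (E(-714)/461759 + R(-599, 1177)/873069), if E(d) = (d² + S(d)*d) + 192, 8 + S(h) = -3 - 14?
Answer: 270099012283411702/134382489457 ≈ 2.0099e+6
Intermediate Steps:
R(V, g) = -27 + 9*V
S(h) = -25 (S(h) = -8 + (-3 - 14) = -8 - 17 = -25)
E(d) = 192 + d² - 25*d (E(d) = (d² - 25*d) + 192 = 192 + d² - 25*d)
(-420826 + 2430752) + (E(-714)/461759 + R(-599, 1177)/873069) = (-420826 + 2430752) + ((192 + (-714)² - 25*(-714))/461759 + (-27 + 9*(-599))/873069) = 2009926 + ((192 + 509796 + 17850)*(1/461759) + (-27 - 5391)*(1/873069)) = 2009926 + (527838*(1/461759) - 5418*1/873069) = 2009926 + (527838/461759 - 1806/291023) = 2009926 + 152779061520/134382489457 = 270099012283411702/134382489457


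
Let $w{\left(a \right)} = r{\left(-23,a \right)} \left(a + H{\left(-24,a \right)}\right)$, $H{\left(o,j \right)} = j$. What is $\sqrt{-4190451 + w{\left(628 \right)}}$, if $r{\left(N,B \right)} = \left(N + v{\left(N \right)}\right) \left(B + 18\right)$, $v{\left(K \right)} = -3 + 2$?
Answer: $15 i \sqrt{105171} \approx 4864.5 i$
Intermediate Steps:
$v{\left(K \right)} = -1$
$r{\left(N,B \right)} = \left(-1 + N\right) \left(18 + B\right)$ ($r{\left(N,B \right)} = \left(N - 1\right) \left(B + 18\right) = \left(-1 + N\right) \left(18 + B\right)$)
$w{\left(a \right)} = 2 a \left(-432 - 24 a\right)$ ($w{\left(a \right)} = \left(-18 - a + 18 \left(-23\right) + a \left(-23\right)\right) \left(a + a\right) = \left(-18 - a - 414 - 23 a\right) 2 a = \left(-432 - 24 a\right) 2 a = 2 a \left(-432 - 24 a\right)$)
$\sqrt{-4190451 + w{\left(628 \right)}} = \sqrt{-4190451 + 48 \cdot 628 \left(-18 - 628\right)} = \sqrt{-4190451 + 48 \cdot 628 \left(-646\right)} = \sqrt{-4190451 - 19473024} = \sqrt{-23663475} = 15 i \sqrt{105171}$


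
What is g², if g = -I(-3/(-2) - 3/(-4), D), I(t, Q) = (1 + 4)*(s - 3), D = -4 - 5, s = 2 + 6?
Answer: 625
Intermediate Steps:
s = 8
D = -9
I(t, Q) = 25 (I(t, Q) = (1 + 4)*(8 - 3) = 5*5 = 25)
g = -25 (g = -1*25 = -25)
g² = (-25)² = 625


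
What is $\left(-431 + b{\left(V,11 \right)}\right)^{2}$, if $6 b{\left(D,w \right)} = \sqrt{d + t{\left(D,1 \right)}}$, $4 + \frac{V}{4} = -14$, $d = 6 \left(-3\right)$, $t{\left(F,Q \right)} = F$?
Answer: $\frac{\left(862 - i \sqrt{10}\right)^{2}}{4} \approx 1.8576 \cdot 10^{5} - 1362.9 i$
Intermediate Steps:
$d = -18$
$V = -72$ ($V = -16 + 4 \left(-14\right) = -16 - 56 = -72$)
$b{\left(D,w \right)} = \frac{\sqrt{-18 + D}}{6}$
$\left(-431 + b{\left(V,11 \right)}\right)^{2} = \left(-431 + \frac{\sqrt{-18 - 72}}{6}\right)^{2} = \left(-431 + \frac{\sqrt{-90}}{6}\right)^{2} = \left(-431 + \frac{3 i \sqrt{10}}{6}\right)^{2} = \left(-431 + \frac{i \sqrt{10}}{2}\right)^{2}$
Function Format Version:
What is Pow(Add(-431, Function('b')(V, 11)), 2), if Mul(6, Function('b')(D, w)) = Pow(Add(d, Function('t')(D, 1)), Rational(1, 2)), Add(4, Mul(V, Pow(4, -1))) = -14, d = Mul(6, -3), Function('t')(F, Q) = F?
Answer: Mul(Rational(1, 4), Pow(Add(862, Mul(-1, I, Pow(10, Rational(1, 2)))), 2)) ≈ Add(1.8576e+5, Mul(-1362.9, I))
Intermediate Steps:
d = -18
V = -72 (V = Add(-16, Mul(4, -14)) = Add(-16, -56) = -72)
Function('b')(D, w) = Mul(Rational(1, 6), Pow(Add(-18, D), Rational(1, 2)))
Pow(Add(-431, Function('b')(V, 11)), 2) = Pow(Add(-431, Mul(Rational(1, 6), Pow(Add(-18, -72), Rational(1, 2)))), 2) = Pow(Add(-431, Mul(Rational(1, 6), Pow(-90, Rational(1, 2)))), 2) = Pow(Add(-431, Mul(Rational(1, 6), Mul(3, I, Pow(10, Rational(1, 2))))), 2) = Pow(Add(-431, Mul(Rational(1, 2), I, Pow(10, Rational(1, 2)))), 2)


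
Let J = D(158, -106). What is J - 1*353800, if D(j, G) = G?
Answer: -353906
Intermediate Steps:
J = -106
J - 1*353800 = -106 - 1*353800 = -106 - 353800 = -353906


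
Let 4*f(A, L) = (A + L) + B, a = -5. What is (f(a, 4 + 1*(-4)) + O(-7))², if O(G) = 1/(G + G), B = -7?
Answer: 1849/196 ≈ 9.4337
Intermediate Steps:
O(G) = 1/(2*G)
f(A, L) = -7/4 + A/4 + L/4 (f(A, L) = ((A + L) - 7)/4 = (-7 + A + L)/4 = -7/4 + A/4 + L/4)
(f(a, 4 + 1*(-4)) + O(-7))² = ((-7/4 + (¼)*(-5) + (4 + 1*(-4))/4) + (½)/(-7))² = ((-7/4 - 5/4 + (4 - 4)/4) + (½)*(-⅐))² = ((-7/4 - 5/4 + (¼)*0) - 1/14)² = ((-7/4 - 5/4 + 0) - 1/14)² = (-3 - 1/14)² = (-43/14)² = 1849/196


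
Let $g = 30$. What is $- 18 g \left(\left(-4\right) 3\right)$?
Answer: $6480$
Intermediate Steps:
$- 18 g \left(\left(-4\right) 3\right) = \left(-18\right) 30 \left(\left(-4\right) 3\right) = \left(-540\right) \left(-12\right) = 6480$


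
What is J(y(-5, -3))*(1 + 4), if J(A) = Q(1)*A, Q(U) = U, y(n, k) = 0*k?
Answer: 0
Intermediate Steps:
y(n, k) = 0
J(A) = A (J(A) = 1*A = A)
J(y(-5, -3))*(1 + 4) = 0*(1 + 4) = 0*5 = 0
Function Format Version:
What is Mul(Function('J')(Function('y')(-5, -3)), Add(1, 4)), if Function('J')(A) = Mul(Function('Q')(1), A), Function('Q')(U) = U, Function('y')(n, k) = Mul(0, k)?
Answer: 0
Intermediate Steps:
Function('y')(n, k) = 0
Function('J')(A) = A (Function('J')(A) = Mul(1, A) = A)
Mul(Function('J')(Function('y')(-5, -3)), Add(1, 4)) = Mul(0, Add(1, 4)) = Mul(0, 5) = 0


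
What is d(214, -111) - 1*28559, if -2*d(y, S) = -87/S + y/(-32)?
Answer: -33810361/1184 ≈ -28556.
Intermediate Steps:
d(y, S) = y/64 + 87/(2*S) (d(y, S) = -(-87/S + y/(-32))/2 = -(-87/S + y*(-1/32))/2 = -(-87/S - y/32)/2 = y/64 + 87/(2*S))
d(214, -111) - 1*28559 = (1/64)*(2784 - 111*214)/(-111) - 1*28559 = (1/64)*(-1/111)*(2784 - 23754) - 28559 = (1/64)*(-1/111)*(-20970) - 28559 = 3495/1184 - 28559 = -33810361/1184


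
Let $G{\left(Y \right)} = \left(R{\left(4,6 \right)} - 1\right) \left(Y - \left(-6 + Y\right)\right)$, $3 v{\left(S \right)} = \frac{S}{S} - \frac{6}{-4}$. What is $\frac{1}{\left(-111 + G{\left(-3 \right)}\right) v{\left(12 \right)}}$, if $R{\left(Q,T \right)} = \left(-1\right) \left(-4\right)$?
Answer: $- \frac{2}{155} \approx -0.012903$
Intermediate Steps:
$R{\left(Q,T \right)} = 4$
$v{\left(S \right)} = \frac{5}{6}$ ($v{\left(S \right)} = \frac{\frac{S}{S} - \frac{6}{-4}}{3} = \frac{1 - - \frac{3}{2}}{3} = \frac{1 + \frac{3}{2}}{3} = \frac{1}{3} \cdot \frac{5}{2} = \frac{5}{6}$)
$G{\left(Y \right)} = 18$ ($G{\left(Y \right)} = \left(4 - 1\right) \left(Y - \left(-6 + Y\right)\right) = 3 \cdot 6 = 18$)
$\frac{1}{\left(-111 + G{\left(-3 \right)}\right) v{\left(12 \right)}} = \frac{1}{\left(-111 + 18\right) \frac{5}{6}} = \frac{1}{\left(-93\right) \frac{5}{6}} = \frac{1}{- \frac{155}{2}} = - \frac{2}{155}$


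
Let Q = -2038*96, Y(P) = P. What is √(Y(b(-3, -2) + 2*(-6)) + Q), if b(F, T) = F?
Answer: I*√195663 ≈ 442.34*I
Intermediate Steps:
Q = -195648
√(Y(b(-3, -2) + 2*(-6)) + Q) = √((-3 + 2*(-6)) - 195648) = √((-3 - 12) - 195648) = √(-15 - 195648) = √(-195663) = I*√195663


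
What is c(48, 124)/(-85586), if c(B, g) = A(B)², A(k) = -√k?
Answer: -24/42793 ≈ -0.00056084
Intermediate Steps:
c(B, g) = B (c(B, g) = (-√B)² = B)
c(48, 124)/(-85586) = 48/(-85586) = 48*(-1/85586) = -24/42793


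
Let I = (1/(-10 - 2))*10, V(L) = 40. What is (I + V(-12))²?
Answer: 55225/36 ≈ 1534.0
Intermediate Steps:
I = -⅚ (I = (1/(-12))*10 = -1/12*1*10 = -1/12*10 = -⅚ ≈ -0.83333)
(I + V(-12))² = (-⅚ + 40)² = (235/6)² = 55225/36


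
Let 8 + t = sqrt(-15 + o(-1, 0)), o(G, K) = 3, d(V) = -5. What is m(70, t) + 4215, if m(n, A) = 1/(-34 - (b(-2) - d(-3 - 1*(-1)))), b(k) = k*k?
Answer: 181244/43 ≈ 4215.0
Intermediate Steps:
b(k) = k**2
t = -8 + 2*I*sqrt(3) (t = -8 + sqrt(-15 + 3) = -8 + sqrt(-12) = -8 + 2*I*sqrt(3) ≈ -8.0 + 3.4641*I)
m(n, A) = -1/43 (m(n, A) = 1/(-34 - ((-2)**2 - 1*(-5))) = 1/(-34 - (4 + 5)) = 1/(-34 - 1*9) = 1/(-34 - 9) = 1/(-43) = -1/43)
m(70, t) + 4215 = -1/43 + 4215 = 181244/43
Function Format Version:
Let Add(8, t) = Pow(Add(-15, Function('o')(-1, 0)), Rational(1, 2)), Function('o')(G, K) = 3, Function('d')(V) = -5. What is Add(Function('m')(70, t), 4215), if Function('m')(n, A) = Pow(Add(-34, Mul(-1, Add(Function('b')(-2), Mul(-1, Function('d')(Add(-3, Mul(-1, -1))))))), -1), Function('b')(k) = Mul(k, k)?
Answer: Rational(181244, 43) ≈ 4215.0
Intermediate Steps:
Function('b')(k) = Pow(k, 2)
t = Add(-8, Mul(2, I, Pow(3, Rational(1, 2)))) (t = Add(-8, Pow(Add(-15, 3), Rational(1, 2))) = Add(-8, Pow(-12, Rational(1, 2))) = Add(-8, Mul(2, I, Pow(3, Rational(1, 2)))) ≈ Add(-8.0000, Mul(3.4641, I)))
Function('m')(n, A) = Rational(-1, 43) (Function('m')(n, A) = Pow(Add(-34, Mul(-1, Add(Pow(-2, 2), Mul(-1, -5)))), -1) = Pow(Add(-34, Mul(-1, Add(4, 5))), -1) = Pow(Add(-34, Mul(-1, 9)), -1) = Pow(Add(-34, -9), -1) = Pow(-43, -1) = Rational(-1, 43))
Add(Function('m')(70, t), 4215) = Add(Rational(-1, 43), 4215) = Rational(181244, 43)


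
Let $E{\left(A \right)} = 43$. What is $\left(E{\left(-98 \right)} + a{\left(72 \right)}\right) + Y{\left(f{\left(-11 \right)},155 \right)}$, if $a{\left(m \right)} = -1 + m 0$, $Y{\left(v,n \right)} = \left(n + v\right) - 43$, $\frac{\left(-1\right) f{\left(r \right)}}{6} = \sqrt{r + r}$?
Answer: $154 - 6 i \sqrt{22} \approx 154.0 - 28.142 i$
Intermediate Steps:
$f{\left(r \right)} = - 6 \sqrt{2} \sqrt{r}$ ($f{\left(r \right)} = - 6 \sqrt{r + r} = - 6 \sqrt{2 r} = - 6 \sqrt{2} \sqrt{r}$)
$Y{\left(v,n \right)} = -43 + n + v$
$a{\left(m \right)} = -1$ ($a{\left(m \right)} = -1 + 0 = -1$)
$\left(E{\left(-98 \right)} + a{\left(72 \right)}\right) + Y{\left(f{\left(-11 \right)},155 \right)} = \left(43 - 1\right) - \left(-112 + 6 \sqrt{2} \sqrt{-11}\right) = 42 - \left(-112 + 6 \sqrt{2} i \sqrt{11}\right) = 42 - \left(-112 + 6 i \sqrt{22}\right) = 42 + \left(112 - 6 i \sqrt{22}\right) = 154 - 6 i \sqrt{22}$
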